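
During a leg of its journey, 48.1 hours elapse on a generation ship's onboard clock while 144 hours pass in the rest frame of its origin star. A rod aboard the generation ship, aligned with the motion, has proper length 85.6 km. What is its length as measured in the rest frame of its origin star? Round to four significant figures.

The time-dilation ratio gives γ = 144/48.1 = 2.99376.
The rod contracts by the same γ: 85.6 km / 2.99376 = 28.59 km.

28.59 km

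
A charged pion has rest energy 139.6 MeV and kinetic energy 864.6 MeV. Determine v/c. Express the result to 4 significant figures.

K = (γ−1)mc², so γ = 1 + 864.6/139.6 = 7.1934.
Then v/c = √(1 − γ⁻²) = √(1 − 0.0193255) = √0.9806745 = 0.9903.

0.9903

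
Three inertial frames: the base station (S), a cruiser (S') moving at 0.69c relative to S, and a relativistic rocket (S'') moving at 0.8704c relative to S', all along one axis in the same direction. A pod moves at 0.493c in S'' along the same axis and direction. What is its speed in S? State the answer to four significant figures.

0.9914c

First combine the pod and relativistic rocket (S''→S'): u₁ = (0.493 + 0.8704)/(1 + 0.493×0.8704) = 1.3634/1.4291072 = 0.95402.
Then combine with the cruiser (S'→S): u = (0.95402 + 0.69)/(1 + 0.95402×0.69) = 1.64402/1.6582738 = 0.9914.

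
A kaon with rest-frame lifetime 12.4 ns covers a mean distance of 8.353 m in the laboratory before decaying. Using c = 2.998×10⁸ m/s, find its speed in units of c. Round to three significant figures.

d = βγcτ ⇒ βγ = d/(cτ) = 8.353 m / (3.71752 m) = 2.2469.
β = (βγ)/√(1+(βγ)²) = 2.2469/√6.04856 = 0.914.

0.914c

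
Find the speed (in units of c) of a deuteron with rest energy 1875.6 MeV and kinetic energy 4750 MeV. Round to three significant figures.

0.959c

K = (γ−1)mc², so γ = 1 + 4750/1875.6 = 3.5325.
Then v/c = √(1 − γ⁻²) = √(1 − 0.0801375) = √0.9198625 = 0.959.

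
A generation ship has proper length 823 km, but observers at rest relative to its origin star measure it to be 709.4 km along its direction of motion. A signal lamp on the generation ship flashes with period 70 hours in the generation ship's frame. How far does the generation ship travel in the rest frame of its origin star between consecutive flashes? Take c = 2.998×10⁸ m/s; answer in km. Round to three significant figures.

4.44×10^10 km

From L = L₀/γ: γ = 823/709.4 = 1.16014.
β = √(1 − 1/γ²) = 0.50697. Lab-frame period = γτ = 1.16014×70 hours = 81.21 hours. Distance = βc × γτ = 0.50697 × 2.998×10⁸ m/s × 292356 s = 4.4435×10^13 m = 4.44×10^10 km.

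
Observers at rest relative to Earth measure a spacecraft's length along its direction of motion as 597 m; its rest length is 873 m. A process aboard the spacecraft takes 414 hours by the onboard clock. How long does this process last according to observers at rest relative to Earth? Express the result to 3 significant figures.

From L = L₀/γ: γ = 873/597 = 1.46231.
Δt = γΔτ = 1.46231 × 414 = 605 hours.

605 hours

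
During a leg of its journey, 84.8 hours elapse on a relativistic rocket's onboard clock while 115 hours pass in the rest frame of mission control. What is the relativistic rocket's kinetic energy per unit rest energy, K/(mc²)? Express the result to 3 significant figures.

0.356

From Δt = γΔτ: γ = 115/84.8 = 1.35613.
Since K = (γ−1)mc², K/(mc²) = 1.35613 − 1 = 0.356.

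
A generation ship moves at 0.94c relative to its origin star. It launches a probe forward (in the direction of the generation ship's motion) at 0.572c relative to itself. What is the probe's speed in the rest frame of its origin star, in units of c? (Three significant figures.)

0.983c

Relativistic velocity addition: u = (u' + v)/(1 + u'v/c²), with u' = 0.572c and v = 0.94c.
Numerator: 0.572 + 0.94 = 1.512. Denominator: 1 + (0.572)(0.94) = 1.53768.
u = 1.512/1.53768 = 0.9833, so the speed is 0.983c.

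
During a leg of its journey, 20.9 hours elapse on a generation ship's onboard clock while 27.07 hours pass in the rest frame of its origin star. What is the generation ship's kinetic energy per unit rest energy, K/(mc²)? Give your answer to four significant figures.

The time-dilation ratio gives γ = 27.07/20.9 = 1.29522.
K/(mc²) = γ − 1 = 1.29522 − 1 = 0.2952.

0.2952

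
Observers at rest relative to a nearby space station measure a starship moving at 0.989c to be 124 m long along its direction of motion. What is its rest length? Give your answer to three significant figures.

Lorentz factor: γ = (1 − 0.978121)^(−1/2) = 6.7606.
Proper length: L₀ = γ·L = 6.7606 × 124 = 838 m.

838 m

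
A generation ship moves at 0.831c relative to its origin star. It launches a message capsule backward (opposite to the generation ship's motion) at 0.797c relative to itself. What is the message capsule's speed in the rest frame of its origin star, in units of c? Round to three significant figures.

0.101c

In units of c, u = (u' + v)/(1 + u'v) with u' = −0.797 and v = 0.831.
Numerator: −0.797 + 0.831 = 0.034. Denominator: 1 + (−0.797)(0.831) = 0.337693.
u = 0.034/0.337693 = 0.10068, so the speed is 0.101c.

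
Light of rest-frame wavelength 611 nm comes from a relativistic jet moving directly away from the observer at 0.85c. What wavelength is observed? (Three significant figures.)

2150 nm

Relativistic Doppler for wavelength: λ_obs = λ_src · √((1+β)/(1−β)).
With β = 0.85: factor = √(1.85/0.15) = 3.5119.
λ_obs = 611 × 3.5119 = 2150 nm.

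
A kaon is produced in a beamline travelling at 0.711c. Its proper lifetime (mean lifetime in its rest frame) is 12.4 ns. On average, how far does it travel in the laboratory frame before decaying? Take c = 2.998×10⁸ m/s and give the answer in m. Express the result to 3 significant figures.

γ = 1/√(1 − β²) = 1/√(1 − 0.505521) = 1/√0.494479 = 1/0.703192 = 1.4221.
Lab-frame lifetime: Δt = γτ = 1.4221 × 12.4 ns = 17.634 ns.
Distance: d = vΔt = 0.711 × 2.998×10⁸ m/s × 1.7634×10^-8 s = 3.76 m.

3.76 m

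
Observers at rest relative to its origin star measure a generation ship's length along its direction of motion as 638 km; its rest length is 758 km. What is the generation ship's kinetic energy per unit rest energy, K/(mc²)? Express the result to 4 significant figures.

γ = L₀/L = 758/638 = 1.18809.
K/(mc²) = γ − 1 = 1.18809 − 1 = 0.1881.

0.1881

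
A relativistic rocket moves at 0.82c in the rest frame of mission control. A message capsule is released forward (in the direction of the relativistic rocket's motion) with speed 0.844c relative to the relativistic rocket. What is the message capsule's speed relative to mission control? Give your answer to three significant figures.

0.983c

In units of c, u = (u' + v)/(1 + u'v) with u' = 0.844 and v = 0.82.
Numerator: 0.844 + 0.82 = 1.664. Denominator: 1 + (0.844)(0.82) = 1.69208.
u = 1.664/1.69208 = 0.98341, so the speed is 0.983c.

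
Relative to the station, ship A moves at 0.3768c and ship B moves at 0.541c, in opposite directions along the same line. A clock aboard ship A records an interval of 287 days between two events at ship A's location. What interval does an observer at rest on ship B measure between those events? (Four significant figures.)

443.5 days

The velocity of ship A relative to ship B is (0.3768 + 0.541)c / (1 + 0.3768×0.541) = 0.76239c; relative speed 0.76239c.
At |u| = 0.76239c, γ = (1 − 0.581239)^(−1/2) = 1.5453.
Ship A's interval is proper; time dilation gives Δt_B = γΔτ = 1.5453 × 287 days = 443.5 days.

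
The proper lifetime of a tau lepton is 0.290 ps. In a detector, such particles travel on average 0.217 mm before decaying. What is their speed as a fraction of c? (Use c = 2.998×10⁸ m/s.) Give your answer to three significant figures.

Lab distance = (lab lifetime)·v = γτ·βc, so βγ = d/(cτ) = 2.170×10^-4/(2.998×10⁸ × 2.900×10^-13) = 2.4959.
With βγ = 2.4959: γ² = 1 + (βγ)² = 7.22952, and β = (βγ)/γ = 2.4959/2.68878 = 0.928.

0.928c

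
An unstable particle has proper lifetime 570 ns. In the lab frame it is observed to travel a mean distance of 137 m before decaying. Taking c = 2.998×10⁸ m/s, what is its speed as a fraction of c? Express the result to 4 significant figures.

0.6255c

Lab distance = (lab lifetime)·v = γτ·βc, so βγ = d/(cτ) = 137.0/(2.998×10⁸ × 5.700×10^-7) = 0.8017.
With βγ = 0.8017: γ² = 1 + (βγ)² = 1.642723, and β = (βγ)/γ = 0.8017/1.28169 = 0.6255.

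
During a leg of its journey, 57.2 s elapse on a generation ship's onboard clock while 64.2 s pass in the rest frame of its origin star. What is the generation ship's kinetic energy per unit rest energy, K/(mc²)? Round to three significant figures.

γ = Δt/Δτ = 64.2/57.2 = 1.12238.
K/(mc²) = γ − 1 = 1.12238 − 1 = 0.122.

0.122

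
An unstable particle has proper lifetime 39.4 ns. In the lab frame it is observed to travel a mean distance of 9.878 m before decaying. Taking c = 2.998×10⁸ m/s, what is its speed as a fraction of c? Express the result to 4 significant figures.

Lab distance = (lab lifetime)·v = γτ·βc, so βγ = d/(cτ) = 9.878/(2.998×10⁸ × 3.940×10^-8) = 0.83626.
With βγ = 0.83626: γ² = 1 + (βγ)² = 1.699331, and β = (βγ)/γ = 0.83626/1.30358 = 0.6415.

0.6415c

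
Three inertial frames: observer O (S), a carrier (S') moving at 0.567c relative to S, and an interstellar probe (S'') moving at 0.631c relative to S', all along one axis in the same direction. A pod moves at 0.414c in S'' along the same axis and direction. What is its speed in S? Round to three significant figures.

First combine the pod and interstellar probe (S''→S'): u₁ = (0.414 + 0.631)/(1 + 0.414×0.631) = 1.045/1.261234 = 0.82855.
Then combine with the carrier (S'→S): u = (0.82855 + 0.567)/(1 + 0.82855×0.567) = 1.39555/1.46978785 = 0.94949.

0.949c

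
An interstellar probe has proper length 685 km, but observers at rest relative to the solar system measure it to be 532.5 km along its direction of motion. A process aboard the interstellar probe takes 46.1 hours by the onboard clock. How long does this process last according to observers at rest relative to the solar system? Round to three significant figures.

γ = L₀/L = 685/532.5 = 1.28638.
The same γ dilates the second interval: 1.28638 × 46.1 hours = 59.3 hours.

59.3 hours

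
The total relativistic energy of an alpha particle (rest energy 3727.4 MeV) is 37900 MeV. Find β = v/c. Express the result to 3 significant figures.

γ = E/(mc²) = 37900/3727.4 = 10.168.
β = √(1 − 1/γ²) = √(1 − 0.00967228) = √0.99032772 = 0.995.

0.995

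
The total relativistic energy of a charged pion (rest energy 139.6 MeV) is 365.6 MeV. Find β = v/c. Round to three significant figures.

0.924

Total energy E = γmc² gives γ = 365.6/139.6 = 2.6189.
Hence β = √(1 − 1/γ²) = √(1 − 0.145802) = √0.854198 = 0.924.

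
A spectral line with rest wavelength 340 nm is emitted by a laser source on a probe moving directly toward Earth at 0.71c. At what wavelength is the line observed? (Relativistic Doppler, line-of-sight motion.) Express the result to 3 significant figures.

Relativistic Doppler for wavelength: λ_obs = λ_src · √((1−β)/(1+β)).
With β = 0.71: factor = √(0.29/1.71) = 0.41181.
λ_obs = 340 × 0.41181 = 140 nm.

140 nm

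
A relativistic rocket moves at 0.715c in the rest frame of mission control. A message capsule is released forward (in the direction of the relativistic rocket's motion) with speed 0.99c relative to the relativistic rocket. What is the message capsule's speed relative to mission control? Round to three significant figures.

0.998c

Relativistic velocity addition: u = (u' + v)/(1 + u'v/c²), with u' = 0.99c and v = 0.715c.
Numerator: 0.99 + 0.715 = 1.705. Denominator: 1 + (0.99)(0.715) = 1.70785.
u = 1.705/1.70785 = 0.99833, so the speed is 0.998c.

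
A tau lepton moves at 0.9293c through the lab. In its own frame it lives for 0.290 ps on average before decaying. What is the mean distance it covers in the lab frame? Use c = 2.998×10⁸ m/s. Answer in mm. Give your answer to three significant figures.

0.219 mm

Lorentz factor: γ = (1 − 0.86359849)^(−1/2) = 2.7076.
Lab-frame lifetime: Δt = γτ = 2.7076 × 0.290 ps = 0.7852 ps.
Distance: d = vΔt = 0.9293 × 2.998×10⁸ m/s × 7.8520×10^-13 s = 2.19×10^-4 m = 0.219 mm.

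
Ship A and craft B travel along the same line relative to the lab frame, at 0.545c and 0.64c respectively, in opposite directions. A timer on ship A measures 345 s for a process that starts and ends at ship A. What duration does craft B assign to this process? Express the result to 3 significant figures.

Speed of ship A in craft B's frame: u = (v_A + v_B)/(1 + v_A v_B/c²) = (0.545 + 0.64)/(1 + 0.545×0.64) = 1.185/1.3488 = 0.87856; |u| = 0.87856c.
At |u| = 0.87856c, γ = (1 − 0.771868)^(−1/2) = 2.0937.
The clock on ship A records proper time, so craft B measures Δt = γΔτ = 2.0937 × 345 = 722 s.

722 s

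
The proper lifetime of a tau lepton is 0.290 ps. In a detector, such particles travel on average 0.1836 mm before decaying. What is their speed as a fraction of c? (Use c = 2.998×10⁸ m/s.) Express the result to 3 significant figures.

0.904c

d = βγcτ ⇒ βγ = d/(cτ) = 1.836×10^-4 m / (8.6942×10^-5 m) = 2.1118.
β = (βγ)/√(1+(βγ)²) = 2.1118/√5.4597 = 0.904.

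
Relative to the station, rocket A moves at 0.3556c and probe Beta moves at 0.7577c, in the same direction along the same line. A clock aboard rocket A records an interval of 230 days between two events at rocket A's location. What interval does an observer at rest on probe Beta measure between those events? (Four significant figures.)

275.5 days

Transform rocket A's velocity into probe Beta's frame: (0.3556 − 0.7577)/(1 − 0.3556·0.7577) = −0.4021/0.73056188, so the relative speed is 0.5504c.
At |u| = 0.5504c, γ = (1 − 0.30294)^(−1/2) = 1.1977.
The clock on rocket A records proper time, so probe Beta measures Δt = γΔτ = 1.1977 × 230 = 275.5 days.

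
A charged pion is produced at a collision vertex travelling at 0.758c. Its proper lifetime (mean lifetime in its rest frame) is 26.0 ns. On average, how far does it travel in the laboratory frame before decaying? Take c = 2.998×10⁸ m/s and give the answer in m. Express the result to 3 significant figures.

γ = 1/√(1 − β²) = 1/√(1 − 0.574564) = 1/√0.425436 = 1/0.652255 = 1.5331.
Lab-frame lifetime: Δt = γτ = 1.5331 × 26.0 ns = 39.861 ns.
Distance: d = vΔt = 0.758 × 2.998×10⁸ m/s × 3.9861×10^-8 s = 9.06 m.

9.06 m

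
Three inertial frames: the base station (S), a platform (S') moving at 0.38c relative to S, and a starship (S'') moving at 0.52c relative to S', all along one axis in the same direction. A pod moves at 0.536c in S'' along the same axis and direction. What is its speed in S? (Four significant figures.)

Apply u = (u'+v)/(1+u'v) twice. Pod in the platform frame: (0.536+0.52)/(1+0.536·0.52) = 1.056/1.27872 = 0.82583c.
That velocity, transformed to the rest frame of the base station: (0.82583+0.38)/(1+0.82583·0.38) = 1.20583/1.3138154 = 0.91781c.

0.9178c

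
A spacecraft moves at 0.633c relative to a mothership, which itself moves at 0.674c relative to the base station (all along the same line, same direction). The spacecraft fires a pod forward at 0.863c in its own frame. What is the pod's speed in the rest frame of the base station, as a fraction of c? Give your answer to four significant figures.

0.9936c

Compose velocities in two stages. Stage 1 (into S'): u₁ = (0.863+0.633)/(1+0.863×0.633) = 0.96748.
Stage 2 (into S): u = (0.96748+0.674)/(1+0.96748×0.674) = 0.99358, so the speed is 0.9936c.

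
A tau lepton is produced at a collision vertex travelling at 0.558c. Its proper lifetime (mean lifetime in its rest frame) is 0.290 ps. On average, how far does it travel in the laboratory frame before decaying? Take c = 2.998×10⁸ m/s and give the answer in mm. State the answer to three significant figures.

γ = 1/√(1 − β²) = 1/√(1 − 0.311364) = 1/√0.688636 = 1/0.829841 = 1.2051.
Lab-frame lifetime: Δt = γτ = 1.2051 × 0.290 ps = 0.34948 ps.
Distance: d = vΔt = 0.558 × 2.998×10⁸ m/s × 3.4948×10^-13 s = 5.85×10^-5 m = 0.0585 mm.

0.0585 mm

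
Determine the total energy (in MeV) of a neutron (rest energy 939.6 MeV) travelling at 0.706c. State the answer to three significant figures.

γ = 1/√(1 − β²) = 1/√(1 − 0.498436) = 1/√0.501564 = 1/0.708212 = 1.412.
Total energy: E = γmc² = 1.412 × 939.6 MeV = 1330 MeV.

1330 MeV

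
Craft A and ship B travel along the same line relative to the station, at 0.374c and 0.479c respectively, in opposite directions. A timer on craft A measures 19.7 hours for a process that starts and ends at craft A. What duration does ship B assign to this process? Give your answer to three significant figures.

28.5 hours

Speed of craft A in ship B's frame: u = (v_A + v_B)/(1 + v_A v_B/c²) = (0.374 + 0.479)/(1 + 0.374×0.479) = 0.853/1.179146 = 0.7234; |u| = 0.7234c.
At |u| = 0.7234c, γ = (1 − 0.523308)^(−1/2) = 1.4484.
Craft A's interval is proper; time dilation gives Δt_B = γΔτ = 1.4484 × 19.7 hours = 28.5 hours.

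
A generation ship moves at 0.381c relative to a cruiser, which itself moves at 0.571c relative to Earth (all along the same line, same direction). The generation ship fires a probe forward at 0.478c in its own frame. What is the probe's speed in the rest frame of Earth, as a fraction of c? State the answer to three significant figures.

Compose velocities in two stages. Stage 1 (into S'): u₁ = (0.478+0.381)/(1+0.478×0.381) = 0.72666.
Stage 2 (into S): u = (0.72666+0.571)/(1+0.72666×0.571) = 0.91712, so the speed is 0.917c.

0.917c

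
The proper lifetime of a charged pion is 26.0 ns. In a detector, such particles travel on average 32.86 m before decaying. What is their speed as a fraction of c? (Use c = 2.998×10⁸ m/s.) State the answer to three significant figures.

0.973c

d = βγcτ ⇒ βγ = d/(cτ) = 32.86 m / (7.7948 m) = 4.2156.
β = (βγ)/√(1+(βγ)²) = 4.2156/√18.7713 = 0.973.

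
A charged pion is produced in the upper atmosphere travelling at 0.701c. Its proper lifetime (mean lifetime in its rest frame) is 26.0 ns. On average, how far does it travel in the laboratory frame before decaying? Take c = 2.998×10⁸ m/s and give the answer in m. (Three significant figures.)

Lorentz factor: γ = (1 − 0.491401)^(−1/2) = 1.4022.
Lab-frame lifetime: Δt = γτ = 1.4022 × 26.0 ns = 36.457 ns.
Distance: d = vΔt = 0.701 × 2.998×10⁸ m/s × 3.6457×10^-8 s = 7.66 m.

7.66 m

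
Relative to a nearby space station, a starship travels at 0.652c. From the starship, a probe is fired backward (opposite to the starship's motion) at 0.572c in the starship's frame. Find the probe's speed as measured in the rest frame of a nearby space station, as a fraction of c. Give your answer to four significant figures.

Relativistic velocity addition: u = (u' + v)/(1 + u'v/c²), with u' = −0.572c and v = 0.652c.
Numerator: −0.572 + 0.652 = 0.08. Denominator: 1 + (−0.572)(0.652) = 0.627056.
u = 0.08/0.627056 = 0.12758, so the speed is 0.1276c.

0.1276c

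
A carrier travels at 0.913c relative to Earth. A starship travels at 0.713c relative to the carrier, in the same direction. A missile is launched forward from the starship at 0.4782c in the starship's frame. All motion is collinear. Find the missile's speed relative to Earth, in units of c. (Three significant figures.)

0.995c

First combine the missile and starship (S''→S'): u₁ = (0.4782 + 0.713)/(1 + 0.4782×0.713) = 1.1912/1.3409566 = 0.88832.
Then combine with the carrier (S'→S): u = (0.88832 + 0.913)/(1 + 0.88832×0.913) = 1.80132/1.81103616 = 0.99464.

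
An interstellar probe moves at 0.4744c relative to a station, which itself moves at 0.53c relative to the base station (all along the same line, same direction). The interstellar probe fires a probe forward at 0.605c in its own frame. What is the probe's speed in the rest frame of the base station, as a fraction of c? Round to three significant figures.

Compose velocities in two stages. Stage 1 (into S'): u₁ = (0.605+0.4744)/(1+0.605×0.4744) = 0.83869.
Stage 2 (into S): u = (0.83869+0.53)/(1+0.83869×0.53) = 0.94751, so the speed is 0.948c.

0.948c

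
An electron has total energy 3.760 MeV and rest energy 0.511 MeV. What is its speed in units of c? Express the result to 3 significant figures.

Total energy E = γmc² gives γ = 3.760/0.511 = 7.3581.
Hence β = √(1 − 1/γ²) = √(1 − 0.0184701) = √0.9815299 = 0.991.

0.991c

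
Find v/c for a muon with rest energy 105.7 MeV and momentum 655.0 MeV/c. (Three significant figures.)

0.987

pc/(mc²) = 655.0/105.7 = 6.1968 = βγ = β/√(1−β²).
So β² = x²/(1 + x²) with x = 6.1968: x² = 38.4003, β² = 38.4003/39.4003 = 0.974619, β = 0.987.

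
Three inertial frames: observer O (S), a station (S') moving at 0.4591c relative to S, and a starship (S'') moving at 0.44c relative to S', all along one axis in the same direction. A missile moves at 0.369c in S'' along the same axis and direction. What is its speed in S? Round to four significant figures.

0.8754c

First combine the missile and starship (S''→S'): u₁ = (0.369 + 0.44)/(1 + 0.369×0.44) = 0.809/1.16236 = 0.696.
Then combine with the station (S'→S): u = (0.696 + 0.4591)/(1 + 0.696×0.4591) = 1.1551/1.3195336 = 0.87539.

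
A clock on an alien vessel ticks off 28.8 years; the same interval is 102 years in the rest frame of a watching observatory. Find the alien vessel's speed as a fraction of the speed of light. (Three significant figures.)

0.959c

γ = Δt/Δτ = 102/28.8 = 3.5417.
β = √(1 − 1/γ²) = √(1 − 0.0797217) = √0.9202783 = 0.959.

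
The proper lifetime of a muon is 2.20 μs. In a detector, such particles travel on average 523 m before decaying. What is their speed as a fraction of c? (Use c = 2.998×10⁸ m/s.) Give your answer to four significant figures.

Lab distance = (lab lifetime)·v = γτ·βc, so βγ = d/(cτ) = 523.0/(2.998×10⁸ × 2.200×10^-6) = 0.79295.
With βγ = 0.79295: γ² = 1 + (βγ)² = 1.62877, and β = (βγ)/γ = 0.79295/1.27623 = 0.6213.

0.6213c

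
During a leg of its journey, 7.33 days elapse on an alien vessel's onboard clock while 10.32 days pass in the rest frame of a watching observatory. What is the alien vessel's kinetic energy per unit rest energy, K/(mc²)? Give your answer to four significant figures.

0.4079

From Δt = γΔτ: γ = 10.32/7.33 = 1.40791.
Since K = (γ−1)mc², K/(mc²) = 1.40791 − 1 = 0.4079.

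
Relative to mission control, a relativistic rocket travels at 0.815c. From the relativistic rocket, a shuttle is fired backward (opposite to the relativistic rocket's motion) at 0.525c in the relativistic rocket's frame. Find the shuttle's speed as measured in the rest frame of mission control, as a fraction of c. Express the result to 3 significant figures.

Relativistic velocity addition: u = (u' + v)/(1 + u'v/c²), with u' = −0.525c and v = 0.815c.
Numerator: −0.525 + 0.815 = 0.29. Denominator: 1 + (−0.525)(0.815) = 0.572125.
u = 0.29/0.572125 = 0.50688, so the speed is 0.507c.

0.507c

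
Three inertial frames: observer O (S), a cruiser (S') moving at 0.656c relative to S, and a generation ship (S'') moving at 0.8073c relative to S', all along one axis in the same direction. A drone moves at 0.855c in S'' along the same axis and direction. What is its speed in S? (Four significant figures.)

First combine the drone and generation ship (S''→S'): u₁ = (0.855 + 0.8073)/(1 + 0.855×0.8073) = 1.6623/1.6902415 = 0.98347.
Then combine with the cruiser (S'→S): u = (0.98347 + 0.656)/(1 + 0.98347×0.656) = 1.63947/1.64515632 = 0.99654.

0.9965c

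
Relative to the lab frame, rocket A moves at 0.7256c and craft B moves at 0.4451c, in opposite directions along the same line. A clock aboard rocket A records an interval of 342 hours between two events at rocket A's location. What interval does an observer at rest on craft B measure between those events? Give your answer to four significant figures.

734.3 hours

Transform rocket A's velocity into craft B's frame: (0.7256 + 0.4451)/(1 + 0.7256·0.4451) = 1.1707/1.32296456, so the relative speed is 0.88491c.
γ for this relative speed: γ = 1/√(1 − 0.783066) = 2.147.
The clock on rocket A records proper time, so craft B measures Δt = γΔτ = 2.147 × 342 = 734.3 hours.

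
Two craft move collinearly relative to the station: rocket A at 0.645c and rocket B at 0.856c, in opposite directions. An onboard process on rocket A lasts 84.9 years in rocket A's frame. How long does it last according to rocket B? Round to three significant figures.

The velocity of rocket A relative to rocket B is (0.645 + 0.856)c / (1 + 0.645×0.856) = 0.96706c; relative speed 0.96706c.
At |u| = 0.96706c, γ = (1 − 0.935205)^(−1/2) = 3.9285.
The clock on rocket A records proper time, so rocket B measures Δt = γΔτ = 3.9285 × 84.9 = 334 years.

334 years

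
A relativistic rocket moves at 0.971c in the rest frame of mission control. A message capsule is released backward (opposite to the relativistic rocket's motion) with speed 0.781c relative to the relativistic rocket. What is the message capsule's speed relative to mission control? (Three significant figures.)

In units of c, u = (u' + v)/(1 + u'v) with u' = −0.781 and v = 0.971.
Numerator: −0.781 + 0.971 = 0.19. Denominator: 1 + (−0.781)(0.971) = 0.241649.
u = 0.19/0.241649 = 0.78626, so the speed is 0.786c.

0.786c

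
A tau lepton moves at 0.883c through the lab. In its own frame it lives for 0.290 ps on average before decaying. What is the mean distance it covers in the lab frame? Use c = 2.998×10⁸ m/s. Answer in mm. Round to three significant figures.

Lorentz factor: γ = (1 − 0.779689)^(−1/2) = 2.1305.
Lab-frame lifetime: Δt = γτ = 2.1305 × 0.290 ps = 0.61784 ps.
Distance: d = vΔt = 0.883 × 2.998×10⁸ m/s × 6.1784×10^-13 s = 1.64×10^-4 m = 0.164 mm.

0.164 mm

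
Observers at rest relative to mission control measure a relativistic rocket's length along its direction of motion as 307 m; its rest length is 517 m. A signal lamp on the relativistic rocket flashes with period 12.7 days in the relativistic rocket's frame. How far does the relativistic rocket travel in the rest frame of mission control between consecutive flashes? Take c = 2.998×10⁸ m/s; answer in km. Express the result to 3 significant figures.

4.46×10^11 km

From L = L₀/γ: γ = 517/307 = 1.68404.
β = √(1 − 1/γ²) = 0.80461. Lab-frame period = γτ = 1.68404×12.7 days = 21.387 days. Distance = βc × γτ = 0.80461 × 2.998×10⁸ m/s × 1847836.8 s = 4.4574×10^14 m = 4.46×10^11 km.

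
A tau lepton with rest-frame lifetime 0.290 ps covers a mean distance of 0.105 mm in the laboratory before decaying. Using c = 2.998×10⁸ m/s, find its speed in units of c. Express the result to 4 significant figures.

Lab distance = (lab lifetime)·v = γτ·βc, so βγ = d/(cτ) = 1.050×10^-4/(2.998×10⁸ × 2.900×10^-13) = 1.2077.
With βγ = 1.2077: γ² = 1 + (βγ)² = 2.45854, and β = (βγ)/γ = 1.2077/1.56797 = 0.7702.

0.7702c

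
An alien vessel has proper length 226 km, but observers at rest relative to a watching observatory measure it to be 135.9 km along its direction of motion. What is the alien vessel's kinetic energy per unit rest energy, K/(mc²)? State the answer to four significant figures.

Length contraction gives γ = L₀/L = 226/135.9 = 1.66299.
K/(mc²) = γ − 1 = 1.66299 − 1 = 0.6630.

0.6630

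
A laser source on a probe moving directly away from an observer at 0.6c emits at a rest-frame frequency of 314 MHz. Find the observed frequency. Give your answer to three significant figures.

Relativistic Doppler (source moving away): f_obs = f_src · √((1−β)/(1+β)).
With β = 0.6: factor = √(0.4/1.6) = 0.5.
f_obs = 314 × 0.5 = 157 MHz.

157 MHz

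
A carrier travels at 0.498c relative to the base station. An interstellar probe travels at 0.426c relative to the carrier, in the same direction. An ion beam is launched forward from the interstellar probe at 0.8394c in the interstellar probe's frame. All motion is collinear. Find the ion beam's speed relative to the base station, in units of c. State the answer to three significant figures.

First combine the ion beam and interstellar probe (S''→S'): u₁ = (0.8394 + 0.426)/(1 + 0.8394×0.426) = 1.2654/1.3575844 = 0.9321.
Then combine with the carrier (S'→S): u = (0.9321 + 0.498)/(1 + 0.9321×0.498) = 1.4301/1.4641858 = 0.97672.

0.977c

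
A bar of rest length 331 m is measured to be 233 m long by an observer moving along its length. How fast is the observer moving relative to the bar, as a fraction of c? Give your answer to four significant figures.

Length contraction gives γ = L₀/L = 331/233 = 1.4206.
β = √(1 − 1/γ²) = √0.504485 = 0.7103.

0.7103c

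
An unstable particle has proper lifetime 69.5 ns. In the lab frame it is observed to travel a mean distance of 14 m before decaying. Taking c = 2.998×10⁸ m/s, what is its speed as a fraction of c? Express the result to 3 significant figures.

d = βγcτ ⇒ βγ = d/(cτ) = 14.00 m / (20.8361 m) = 0.67191.
β = (βγ)/√(1+(βγ)²) = 0.67191/√1.451463 = 0.558.

0.558c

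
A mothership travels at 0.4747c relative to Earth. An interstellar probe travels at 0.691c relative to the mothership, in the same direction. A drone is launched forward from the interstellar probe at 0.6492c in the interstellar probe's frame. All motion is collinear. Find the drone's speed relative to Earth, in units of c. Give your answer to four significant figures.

0.9727c

First combine the drone and interstellar probe (S''→S'): u₁ = (0.6492 + 0.691)/(1 + 0.6492×0.691) = 1.3402/1.4485972 = 0.92517.
Then combine with the mothership (S'→S): u = (0.92517 + 0.4747)/(1 + 0.92517×0.4747) = 1.39987/1.439178199 = 0.97269.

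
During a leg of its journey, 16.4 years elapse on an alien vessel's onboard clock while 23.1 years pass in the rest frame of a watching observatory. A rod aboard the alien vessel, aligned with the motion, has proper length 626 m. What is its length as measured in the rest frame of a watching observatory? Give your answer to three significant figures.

The time-dilation ratio gives γ = 23.1/16.4 = 1.40854.
L = L₀/γ = 626/1.40854 = 444 m.

444 m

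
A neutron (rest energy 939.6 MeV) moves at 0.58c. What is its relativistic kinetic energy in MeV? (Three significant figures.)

214 MeV

Lorentz factor: γ = (1 − 0.3364)^(−1/2) = 1.22757.
Kinetic energy: K = (γ − 1)mc² = (1.22757 − 1) × 939.6 MeV = 0.22757 × 939.6 = 214 MeV.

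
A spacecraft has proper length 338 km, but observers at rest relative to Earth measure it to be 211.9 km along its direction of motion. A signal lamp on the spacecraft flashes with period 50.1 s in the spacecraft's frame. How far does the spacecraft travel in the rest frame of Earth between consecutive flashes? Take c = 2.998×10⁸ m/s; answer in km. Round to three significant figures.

γ = L₀/L = 338/211.9 = 1.59509.
β = √(1 − 1/γ²) = 0.77908. Lab-frame period = γτ = 1.59509×50.1 s = 79.914 s. Distance = βc × γτ = 0.77908 × 2.998×10⁸ m/s × 79.914 s = 1.8665×10^10 m = 1.87×10^7 km.

1.87×10^7 km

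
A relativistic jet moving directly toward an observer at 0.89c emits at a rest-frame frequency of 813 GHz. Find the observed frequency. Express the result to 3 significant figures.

Relativistic Doppler (source moving toward): f_obs = f_src · √((1+β)/(1−β)).
With β = 0.89: factor = √(1.89/0.11) = 4.1451.
f_obs = 813 × 4.1451 = 3370 GHz.

3370 GHz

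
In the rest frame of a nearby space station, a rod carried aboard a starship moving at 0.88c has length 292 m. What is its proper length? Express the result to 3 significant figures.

615 m

Lorentz factor: γ = (1 − 0.7744)^(−1/2) = 2.1054.
Proper length: L₀ = γ·L = 2.1054 × 292 = 615 m.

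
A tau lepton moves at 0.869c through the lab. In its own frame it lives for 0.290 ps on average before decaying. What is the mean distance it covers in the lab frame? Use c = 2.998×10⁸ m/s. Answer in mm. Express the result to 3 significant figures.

0.153 mm

γ = 1/√(1 − β²) = 1/√(1 − 0.755161) = 1/√0.244839 = 1/0.494812 = 2.021.
Lab-frame lifetime: Δt = γτ = 2.021 × 0.290 ps = 0.58609 ps.
Distance: d = vΔt = 0.869 × 2.998×10⁸ m/s × 5.8609×10^-13 s = 1.53×10^-4 m = 0.153 mm.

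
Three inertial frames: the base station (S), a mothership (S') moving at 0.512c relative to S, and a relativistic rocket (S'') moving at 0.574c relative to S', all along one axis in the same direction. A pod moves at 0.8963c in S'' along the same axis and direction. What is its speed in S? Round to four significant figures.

0.9905c

Apply u = (u'+v)/(1+u'v) twice. Pod in the mothership frame: (0.8963+0.574)/(1+0.8963·0.574) = 1.4703/1.5144762 = 0.97083c.
That velocity, transformed to the rest frame of the base station: (0.97083+0.512)/(1+0.97083·0.512) = 1.48283/1.49706496 = 0.99049c.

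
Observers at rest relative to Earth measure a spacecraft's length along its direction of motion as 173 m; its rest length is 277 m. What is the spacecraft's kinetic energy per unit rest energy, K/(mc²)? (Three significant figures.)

0.601

γ = L₀/L = 277/173 = 1.60116.
K/(mc²) = γ − 1 = 1.60116 − 1 = 0.601.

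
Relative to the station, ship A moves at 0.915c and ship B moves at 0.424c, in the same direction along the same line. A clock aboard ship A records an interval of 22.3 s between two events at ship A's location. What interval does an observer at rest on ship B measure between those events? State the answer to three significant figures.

37.4 s

Transform ship A's velocity into ship B's frame: (0.915 − 0.424)/(1 − 0.915·0.424) = 0.491/0.61204, so the relative speed is 0.80224c.
At |u| = 0.80224c, γ = (1 − 0.643589)^(−1/2) = 1.675.
The clock on ship A records proper time, so ship B measures Δt = γΔτ = 1.675 × 22.3 = 37.4 s.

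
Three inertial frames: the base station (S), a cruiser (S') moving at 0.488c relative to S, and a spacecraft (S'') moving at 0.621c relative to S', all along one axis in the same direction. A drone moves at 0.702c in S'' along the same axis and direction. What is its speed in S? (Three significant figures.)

First combine the drone and spacecraft (S''→S'): u₁ = (0.702 + 0.621)/(1 + 0.702×0.621) = 1.323/1.435942 = 0.92135.
Then combine with the cruiser (S'→S): u = (0.92135 + 0.488)/(1 + 0.92135×0.488) = 1.40935/1.4496188 = 0.97222.

0.972c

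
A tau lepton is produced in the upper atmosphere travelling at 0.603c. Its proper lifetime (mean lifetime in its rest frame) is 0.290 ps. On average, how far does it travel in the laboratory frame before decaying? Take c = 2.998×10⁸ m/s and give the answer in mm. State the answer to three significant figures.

0.0657 mm

γ = 1/√(1 − β²) = 1/√(1 − 0.363609) = 1/√0.636391 = 1/0.797741 = 1.2535.
Lab-frame lifetime: Δt = γτ = 1.2535 × 0.290 ps = 0.36351 ps.
Distance: d = vΔt = 0.603 × 2.998×10⁸ m/s × 3.6351×10^-13 s = 6.57×10^-5 m = 0.0657 mm.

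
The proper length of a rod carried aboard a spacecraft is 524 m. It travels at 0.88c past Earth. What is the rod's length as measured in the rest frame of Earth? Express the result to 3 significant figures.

249 m

With β = 0.88, γ = 1/√(1 − 0.88²) = 1/√0.2256 = 2.1054.
Length contraction: L = L₀/γ = 524/2.1054 = 249 m.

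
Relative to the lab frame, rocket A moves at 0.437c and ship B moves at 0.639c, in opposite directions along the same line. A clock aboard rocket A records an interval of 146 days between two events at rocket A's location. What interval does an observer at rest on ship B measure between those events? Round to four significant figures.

Speed of rocket A in ship B's frame: u = (v_A + v_B)/(1 + v_A v_B/c²) = (0.437 + 0.639)/(1 + 0.437×0.639) = 1.076/1.279243 = 0.84112; |u| = 0.84112c.
At |u| = 0.84112c, γ = (1 − 0.707483)^(−1/2) = 1.8489.
The clock on rocket A records proper time, so ship B measures Δt = γΔτ = 1.8489 × 146 = 269.9 days.

269.9 days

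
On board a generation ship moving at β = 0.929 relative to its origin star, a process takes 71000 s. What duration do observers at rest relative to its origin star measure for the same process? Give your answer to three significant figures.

With β = 0.929, γ = 1/√(1 − 0.929²) = 1/√0.136959 = 2.7021.
The onboard clock measures proper time, so the interval in the rest frame of its origin star is dilated: Δt = γ·Δτ = 2.7021 × 71000 s = 1.92×10^5 s.

1.92×10^5 s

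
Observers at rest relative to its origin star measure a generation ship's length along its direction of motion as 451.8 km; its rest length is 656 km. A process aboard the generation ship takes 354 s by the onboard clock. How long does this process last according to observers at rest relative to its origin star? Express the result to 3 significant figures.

514 s

Length contraction gives γ = L₀/L = 656/451.8 = 1.45197.
Δt = γΔτ = 1.45197 × 354 = 514 s.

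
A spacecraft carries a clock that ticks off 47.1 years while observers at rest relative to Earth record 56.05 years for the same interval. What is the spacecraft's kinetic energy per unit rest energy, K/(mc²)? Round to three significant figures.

0.190

From Δt = γΔτ: γ = 56.05/47.1 = 1.19002.
K/(mc²) = γ − 1 = 1.19002 − 1 = 0.190.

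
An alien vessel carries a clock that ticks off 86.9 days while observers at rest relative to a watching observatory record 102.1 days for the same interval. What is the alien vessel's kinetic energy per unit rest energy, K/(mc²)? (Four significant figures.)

γ = Δt/Δτ = 102.1/86.9 = 1.17491.
K/(mc²) = γ − 1 = 1.17491 − 1 = 0.1749.

0.1749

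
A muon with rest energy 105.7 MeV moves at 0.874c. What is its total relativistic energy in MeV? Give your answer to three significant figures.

218 MeV

With β = 0.874, γ = 1/√(1 − 0.874²) = 1/√0.236124 = 2.0579.
Total energy: E = γmc² = 2.0579 × 105.7 MeV = 218 MeV.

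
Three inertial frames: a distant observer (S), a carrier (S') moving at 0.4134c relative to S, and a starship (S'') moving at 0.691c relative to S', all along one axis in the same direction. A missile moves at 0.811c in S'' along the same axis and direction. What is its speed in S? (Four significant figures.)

Apply u = (u'+v)/(1+u'v) twice. Missile in the carrier frame: (0.811+0.691)/(1+0.811·0.691) = 1.502/1.560401 = 0.96257c.
That velocity, transformed to the rest frame of a distant observer: (0.96257+0.4134)/(1+0.96257·0.4134) = 1.37597/1.397926438 = 0.98429c.

0.9843c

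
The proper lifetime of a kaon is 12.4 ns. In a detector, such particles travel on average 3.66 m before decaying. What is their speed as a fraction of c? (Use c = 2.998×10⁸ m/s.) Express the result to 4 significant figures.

Let x = d/(cτ) = 3.660 m / (2.998×10⁸ m/s × 1.240×10^-8 s) = 0.98453. Since d = βγcτ, x = βγ = β/√(1−β²).
Solving: β² = x²/(1+x²) = 0.969299/1.969299 = 0.492205, so β = 0.7016.

0.7016c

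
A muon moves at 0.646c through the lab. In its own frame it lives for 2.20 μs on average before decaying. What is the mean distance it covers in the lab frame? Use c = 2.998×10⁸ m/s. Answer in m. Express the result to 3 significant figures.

558 m

γ = 1/√(1 − β²) = 1/√(1 − 0.417316) = 1/√0.582684 = 1/0.763337 = 1.31.
Lab-frame lifetime: Δt = γτ = 1.31 × 2.20 μs = 2.882 μs.
Distance: d = vΔt = 0.646 × 2.998×10⁸ m/s × 2.8820×10^-6 s = 558 m.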